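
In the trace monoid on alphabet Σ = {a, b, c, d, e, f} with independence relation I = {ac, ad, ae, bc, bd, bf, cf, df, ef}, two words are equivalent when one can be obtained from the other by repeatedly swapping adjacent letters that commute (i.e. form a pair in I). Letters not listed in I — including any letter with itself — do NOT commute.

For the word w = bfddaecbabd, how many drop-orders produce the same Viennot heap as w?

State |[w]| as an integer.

drop 0:b onto floor
drop 1:f onto floor
drop 2:d onto floor
drop 3:d onto {2:d}
drop 4:a onto {0:b, 1:f}
drop 5:e onto {0:b, 3:d}
drop 6:c onto {5:e}
drop 7:b onto {4:a, 5:e}
drop 8:a onto {7:b}
drop 9:b onto {8:a}
drop 10:d onto {6:c}
ground layer = {0:b, 1:f, 2:d}
drop-orders for the pieces not yet dropped (sum over which currently-grounded one goes next):
  1 to go: {9} 1  {10} 1
  2 to go: {6,10} 1  {8,9} 1  {9,10} 2
  3 to go: {6,9,10} 3  {7,8,9} 1  {8,9,10} 3
  4 to go: {4,7,8,9} 1  {6,8,9,10} 6  {7,8,9,10} 4
  5 to go: {1,4,7,8,9} 1  {4,7,8,9,10} 5  {6,7,8,9,10} 10
  6 to go: {1,4,7,8,9,10} 6  {4,6,7,8,9,10} 15  {5,6,7,8,9,10} 10
  7 to go: {1,4,6,7,8,9,10} 21  {3,5,6,7,8,9,10} 10  {4,5,6,7,8,9,10} 25
  8 to go: {0,4,5,6,7,8,9,10} 25  {1,4,5,6,7,8,9,10} 46  {2,3,5,6,7,8,9,10} 10  {3,4,5,6,7,8,9,10} 35
  9 to go: {0,1,4,5,6,7,8,9,10} 71  {0,3,4,5,6,7,8,9,10} 60  {1,3,4,5,6,7,8,9,10} 81  {2,3,4,5,6,7,8,9,10} 45
  if 0:b drops first: 126 orders
  if 1:f drops first: 105 orders
  if 2:d drops first: 212 orders
heap linearizations: 443

443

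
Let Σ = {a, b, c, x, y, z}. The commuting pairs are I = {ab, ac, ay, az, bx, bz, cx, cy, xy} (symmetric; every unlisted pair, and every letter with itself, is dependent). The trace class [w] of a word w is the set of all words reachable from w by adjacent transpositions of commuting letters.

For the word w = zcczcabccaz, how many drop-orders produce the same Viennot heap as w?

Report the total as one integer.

55

drop 0:z onto floor
drop 1:c onto {0:z}
drop 2:c onto {1:c}
drop 3:z onto {2:c}
drop 4:c onto {3:z}
drop 5:a onto floor
drop 6:b onto {4:c}
drop 7:c onto {6:b}
drop 8:c onto {7:c}
drop 9:a onto {5:a}
drop 10:z onto {8:c}
ground layer = {0:z, 5:a}
drop-orders for the pieces not yet dropped (sum over which currently-grounded one goes next):
  1 to go: {9} 1  {10} 1
  2 to go: {5,9} 1  {8,10} 1  {9,10} 2
  3 to go: {5,9,10} 3  {7,8,10} 1  {8,9,10} 3
  4 to go: {5,8,9,10} 6  {6,7,8,10} 1  {7,8,9,10} 4
  5 to go: {4,6,7,8,10} 1  {5,7,8,9,10} 10  {6,7,8,9,10} 5
  6 to go: {3,4,6,7,8,10} 1  {4,6,7,8,9,10} 6  {5,6,7,8,9,10} 15
  7 to go: {2,3,4,6,7,8,10} 1  {3,4,6,7,8,9,10} 7  {4,5,6,7,8,9,10} 21
  8 to go: {1,2,3,4,6,7,8,10} 1  {2,3,4,6,7,8,9,10} 8  {3,4,5,6,7,8,9,10} 28
  9 to go: {0,1,2,3,4,6,7,8,10} 1  {1,2,3,4,6,7,8,9,10} 9  {2,3,4,5,6,7,8,9,10} 36
  if 0:z drops first: 45 orders
  if 5:a drops first: 10 orders
heap linearizations: 55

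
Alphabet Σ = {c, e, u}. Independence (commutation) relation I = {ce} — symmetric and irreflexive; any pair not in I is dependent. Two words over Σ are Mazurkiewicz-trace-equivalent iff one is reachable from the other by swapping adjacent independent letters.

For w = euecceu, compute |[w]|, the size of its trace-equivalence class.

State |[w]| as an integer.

drop 0:e onto floor
drop 1:u onto {0:e}
drop 2:e onto {1:u}
drop 3:c onto {1:u}
drop 4:c onto {3:c}
drop 5:e onto {2:e}
drop 6:u onto {4:c, 5:e}
ground layer = {0:e}
drop-orders for the pieces not yet dropped (sum over which currently-grounded one goes next):
  1 to go: {6} 1
  2 to go: {4,6} 1  {5,6} 1
  3 to go: {2,5,6} 1  {3,4,6} 1  {4,5,6} 2
  4 to go: {2,4,5,6} 3  {3,4,5,6} 3
  5 to go: {2,3,4,5,6} 6
  if 0:e drops first: 6 orders

6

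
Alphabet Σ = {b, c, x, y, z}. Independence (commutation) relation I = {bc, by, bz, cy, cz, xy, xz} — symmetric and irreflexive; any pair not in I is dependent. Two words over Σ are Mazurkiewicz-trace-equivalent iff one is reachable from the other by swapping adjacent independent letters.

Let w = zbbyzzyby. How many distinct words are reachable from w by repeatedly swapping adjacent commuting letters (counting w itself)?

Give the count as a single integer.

84

0(z) covers ∅
1(b) covers ∅
2(b) covers 1:b
3(y) covers 0:z
4(z) covers 3:y
5(z) covers 4:z
6(y) covers 5:z
7(b) covers 2:b
8(y) covers 6:y
floor of heap: 0:z, 1:b
completions by unplaced set U, small U first (add the entries for U minus each lowest piece of U):
  |U|=1: {7}:1  {8}:1
  |U|=2: {2,7}:1  {6,8}:1  {7,8}:2
  |U|=3: {1,2,7}:1  {2,7,8}:3  {5,6,8}:1  {6,7,8}:3
  |U|=4: {1,2,7,8}:4  {2,6,7,8}:6  {4,5,6,8}:1  {5,6,7,8}:4
  |U|=5: {1,2,6,7,8}:10  {2,5,6,7,8}:10  {3,4,5,6,8}:1  {4,5,6,7,8}:5
  |U|=6: {0,3,4,5,6,8}:1  {1,2,5,6,7,8}:20  {2,4,5,6,7,8}:15  {3,4,5,6,7,8}:6
  |U|=7: {0,3,4,5,6,7,8}:7  {1,2,4,5,6,7,8}:35  {2,3,4,5,6,7,8}:21
  start at 0(z): 56
  start at 1(b): 28
sum over floor = 84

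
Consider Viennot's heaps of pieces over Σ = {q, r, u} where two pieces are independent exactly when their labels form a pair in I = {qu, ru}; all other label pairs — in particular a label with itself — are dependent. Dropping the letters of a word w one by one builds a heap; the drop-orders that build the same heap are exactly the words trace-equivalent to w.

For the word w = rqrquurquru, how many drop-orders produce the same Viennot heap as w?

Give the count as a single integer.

#0=r has no predecessor
#1=q depends on [0:r]
#2=r depends on [1:q]
#3=q depends on [2:r]
#4=u has no predecessor
#5=u depends on [4:u]
#6=r depends on [3:q]
#7=q depends on [6:r]
#8=u depends on [5:u]
#9=r depends on [7:q]
#10=u depends on [8:u]
sources: [0:r, 4:u]
N(rest) = Σ N(rest − s) over sources s of rest; N(one piece) = 1:
  size 1 → [9]=1  [10]=1
  size 2 → [7,9]=1  [8,10]=1  [9,10]=2
  size 3 → [5,8,10]=1  [6,7,9]=1  [7,9,10]=3  [8,9,10]=3
  size 4 → [3,6,7,9]=1  [4,5,8,10]=1  [5,8,9,10]=4  [6,7,9,10]=4  [7,8,9,10]=6
  size 5 → [2,3,6,7,9]=1  [3,6,7,9,10]=5  [4,5,8,9,10]=5  [5,7,8,9,10]=10  [6,7,8,9,10]=10
  size 6 → [1,2,3,6,7,9]=1  [2,3,6,7,9,10]=6  [3,6,7,8,9,10]=15  [4,5,7,8,9,10]=15  [5,6,7,8,9,10]=20
  size 7 → [0,1,2,3,6,7,9]=1  [1,2,3,6,7,9,10]=7  [2,3,6,7,8,9,10]=21  [3,5,6,7,8,9,10]=35  [4,5,6,7,8,9,10]=35
  size 8 → [0,1,2,3,6,7,9,10]=8  [1,2,3,6,7,8,9,10]=28  [2,3,5,6,7,8,9,10]=56  [3,4,5,6,7,8,9,10]=70
  size 9 → [0,1,2,3,6,7,8,9,10]=36  [1,2,3,5,6,7,8,9,10]=84  [2,3,4,5,6,7,8,9,10]=126
  first=0(r) contributes 210
  first=4(u) contributes 120
|[w]| = 330

330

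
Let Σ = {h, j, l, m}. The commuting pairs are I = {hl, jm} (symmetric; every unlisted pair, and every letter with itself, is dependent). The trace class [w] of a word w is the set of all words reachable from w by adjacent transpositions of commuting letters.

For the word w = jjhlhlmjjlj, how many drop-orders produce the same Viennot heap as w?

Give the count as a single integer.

0(j) covers ∅
1(j) covers 0:j
2(h) covers 1:j
3(l) covers 1:j
4(h) covers 2:h
5(l) covers 3:l
6(m) covers 4:h, 5:l
7(j) covers 4:h, 5:l
8(j) covers 7:j
9(l) covers 6:m, 8:j
10(j) covers 9:l
floor of heap: 0:j
completions by unplaced set U, small U first (add the entries for U minus each lowest piece of U):
  |U|=1: {10}:1
  |U|=2: {9,10}:1
  |U|=3: {6,9,10}:1  {8,9,10}:1
  |U|=4: {6,8,9,10}:2  {7,8,9,10}:1
  |U|=5: {6,7,8,9,10}:3
  |U|=6: {4,6,7,8,9,10}:3  {5,6,7,8,9,10}:3
  |U|=7: {2,4,6,7,8,9,10}:3  {3,5,6,7,8,9,10}:3  {4,5,6,7,8,9,10}:6
  |U|=8: {2,4,5,6,7,8,9,10}:9  {3,4,5,6,7,8,9,10}:9
  |U|=9: {2,3,4,5,6,7,8,9,10}:18
  start at 0(j): 18

18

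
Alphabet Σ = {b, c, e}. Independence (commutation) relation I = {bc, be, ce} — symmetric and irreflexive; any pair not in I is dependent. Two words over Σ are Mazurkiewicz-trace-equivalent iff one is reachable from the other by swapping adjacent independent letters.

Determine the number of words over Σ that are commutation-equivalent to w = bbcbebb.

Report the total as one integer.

piece 0:b — minimal
piece 1:b rests on {0:b}
piece 2:c — minimal
piece 3:b rests on {1:b}
piece 4:e — minimal
piece 5:b rests on {3:b}
piece 6:b rests on {5:b}
minimal pieces: {0:b, 2:c, 4:e}
ways to finish when only these pieces remain (= sum over removing one remaining piece with nothing left below it):
  1 left: {2}→1  {4}→1  {6}→1
  2 left: {2,4}→2  {2,6}→2  {4,6}→2  {5,6}→1
  3 left: {2,4,6}→6  {2,5,6}→3  {3,5,6}→1  {4,5,6}→3
  4 left: {1,3,5,6}→1  {2,3,5,6}→4  {2,4,5,6}→12  {3,4,5,6}→4
  5 left: {0,1,3,5,6}→1  {1,2,3,5,6}→5  {1,3,4,5,6}→5  {2,3,4,5,6}→20
  placing 0:b first → 30 extensions
  placing 2:c first → 6 extensions
  placing 4:e first → 6 extensions
total linear extensions = 42

42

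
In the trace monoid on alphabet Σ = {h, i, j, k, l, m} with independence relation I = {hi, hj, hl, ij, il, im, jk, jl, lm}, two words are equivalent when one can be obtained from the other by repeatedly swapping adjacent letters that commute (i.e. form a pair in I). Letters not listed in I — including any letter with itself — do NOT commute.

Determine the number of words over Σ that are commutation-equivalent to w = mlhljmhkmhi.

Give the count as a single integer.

126

#0=m has no predecessor
#1=l has no predecessor
#2=h depends on [0:m]
#3=l depends on [1:l]
#4=j depends on [0:m]
#5=m depends on [2:h, 4:j]
#6=h depends on [5:m]
#7=k depends on [3:l, 6:h]
#8=m depends on [7:k]
#9=h depends on [8:m]
#10=i depends on [7:k]
sources: [0:m, 1:l]
N(rest) = Σ N(rest − s) over sources s of rest; N(one piece) = 1:
  size 1 → [9]=1  [10]=1
  size 2 → [8,9]=1  [9,10]=2
  size 3 → [8,9,10]=3
  size 4 → [7,8,9,10]=3
  size 5 → [3,7,8,9,10]=3  [6,7,8,9,10]=3
  size 6 → [1,3,7,8,9,10]=3  [3,6,7,8,9,10]=6  [5,6,7,8,9,10]=3
  size 7 → [1,3,6,7,8,9,10]=9  [2,5,6,7,8,9,10]=3  [3,5,6,7,8,9,10]=9  [4,5,6,7,8,9,10]=3
  size 8 → [1,3,5,6,7,8,9,10]=18  [2,3,5,6,7,8,9,10]=12  [2,4,5,6,7,8,9,10]=6  [3,4,5,6,7,8,9,10]=12
  size 9 → [0,2,4,5,6,7,8,9,10]=6  [1,2,3,5,6,7,8,9,10]=30  [1,3,4,5,6,7,8,9,10]=30  [2,3,4,5,6,7,8,9,10]=30
  first=0(m) contributes 90
  first=1(l) contributes 36
|[w]| = 126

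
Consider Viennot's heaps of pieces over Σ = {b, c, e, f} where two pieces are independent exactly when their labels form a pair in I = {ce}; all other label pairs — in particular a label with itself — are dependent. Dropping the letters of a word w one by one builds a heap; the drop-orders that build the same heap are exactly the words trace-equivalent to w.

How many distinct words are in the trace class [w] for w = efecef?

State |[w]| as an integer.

3

0(e) covers ∅
1(f) covers 0:e
2(e) covers 1:f
3(c) covers 1:f
4(e) covers 2:e
5(f) covers 3:c, 4:e
floor of heap: 0:e
completions by unplaced set U, small U first (add the entries for U minus each lowest piece of U):
  |U|=1: {5}:1
  |U|=2: {3,5}:1  {4,5}:1
  |U|=3: {2,4,5}:1  {3,4,5}:2
  |U|=4: {2,3,4,5}:3
  start at 0(e): 3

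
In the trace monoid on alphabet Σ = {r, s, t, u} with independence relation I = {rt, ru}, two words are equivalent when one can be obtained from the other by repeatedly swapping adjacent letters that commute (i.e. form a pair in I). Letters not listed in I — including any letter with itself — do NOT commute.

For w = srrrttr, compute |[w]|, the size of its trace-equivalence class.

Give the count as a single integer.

drop 0:s onto floor
drop 1:r onto {0:s}
drop 2:r onto {1:r}
drop 3:r onto {2:r}
drop 4:t onto {0:s}
drop 5:t onto {4:t}
drop 6:r onto {3:r}
ground layer = {0:s}
drop-orders for the pieces not yet dropped (sum over which currently-grounded one goes next):
  1 to go: {5} 1  {6} 1
  2 to go: {3,6} 1  {4,5} 1  {5,6} 2
  3 to go: {2,3,6} 1  {3,5,6} 3  {4,5,6} 3
  4 to go: {1,2,3,6} 1  {2,3,5,6} 4  {3,4,5,6} 6
  5 to go: {1,2,3,5,6} 5  {2,3,4,5,6} 10
  if 0:s drops first: 15 orders

15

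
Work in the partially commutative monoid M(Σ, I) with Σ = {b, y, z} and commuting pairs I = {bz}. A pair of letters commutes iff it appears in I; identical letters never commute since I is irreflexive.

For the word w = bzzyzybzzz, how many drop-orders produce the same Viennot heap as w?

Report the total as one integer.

12

#0=b has no predecessor
#1=z has no predecessor
#2=z depends on [1:z]
#3=y depends on [0:b, 2:z]
#4=z depends on [3:y]
#5=y depends on [4:z]
#6=b depends on [5:y]
#7=z depends on [5:y]
#8=z depends on [7:z]
#9=z depends on [8:z]
sources: [0:b, 1:z]
N(rest) = Σ N(rest − s) over sources s of rest; N(one piece) = 1:
  size 1 → [6]=1  [9]=1
  size 2 → [6,9]=2  [8,9]=1
  size 3 → [6,8,9]=3  [7,8,9]=1
  size 4 → [6,7,8,9]=4
  size 5 → [5,6,7,8,9]=4
  size 6 → [4,5,6,7,8,9]=4
  size 7 → [3,4,5,6,7,8,9]=4
  size 8 → [0,3,4,5,6,7,8,9]=4  [2,3,4,5,6,7,8,9]=4
  first=0(b) contributes 4
  first=1(z) contributes 8
|[w]| = 12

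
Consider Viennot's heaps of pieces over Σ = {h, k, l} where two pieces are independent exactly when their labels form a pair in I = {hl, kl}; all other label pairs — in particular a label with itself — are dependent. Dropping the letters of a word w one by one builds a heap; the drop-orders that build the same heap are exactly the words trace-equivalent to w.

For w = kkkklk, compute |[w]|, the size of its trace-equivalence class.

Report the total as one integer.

0(k) covers ∅
1(k) covers 0:k
2(k) covers 1:k
3(k) covers 2:k
4(l) covers ∅
5(k) covers 3:k
floor of heap: 0:k, 4:l
completions by unplaced set U, small U first (add the entries for U minus each lowest piece of U):
  |U|=1: {4}:1  {5}:1
  |U|=2: {3,5}:1  {4,5}:2
  |U|=3: {2,3,5}:1  {3,4,5}:3
  |U|=4: {1,2,3,5}:1  {2,3,4,5}:4
  start at 0(k): 5
  start at 4(l): 1
sum over floor = 6

6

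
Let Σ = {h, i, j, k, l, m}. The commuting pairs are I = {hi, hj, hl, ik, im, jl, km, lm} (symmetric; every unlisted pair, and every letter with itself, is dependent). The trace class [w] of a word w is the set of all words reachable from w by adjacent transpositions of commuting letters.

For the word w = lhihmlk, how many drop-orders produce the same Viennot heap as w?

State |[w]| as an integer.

drop 0:l onto floor
drop 1:h onto floor
drop 2:i onto {0:l}
drop 3:h onto {1:h}
drop 4:m onto {3:h}
drop 5:l onto {2:i}
drop 6:k onto {3:h, 5:l}
ground layer = {0:l, 1:h}
drop-orders for the pieces not yet dropped (sum over which currently-grounded one goes next):
  1 to go: {4} 1  {6} 1
  2 to go: {4,6} 2  {5,6} 1
  3 to go: {2,5,6} 1  {3,4,6} 2  {4,5,6} 3
  4 to go: {0,2,5,6} 1  {1,3,4,6} 2  {2,4,5,6} 4  {3,4,5,6} 5
  5 to go: {0,2,4,5,6} 5  {1,3,4,5,6} 7  {2,3,4,5,6} 9
  if 0:l drops first: 16 orders
  if 1:h drops first: 14 orders
heap linearizations: 30

30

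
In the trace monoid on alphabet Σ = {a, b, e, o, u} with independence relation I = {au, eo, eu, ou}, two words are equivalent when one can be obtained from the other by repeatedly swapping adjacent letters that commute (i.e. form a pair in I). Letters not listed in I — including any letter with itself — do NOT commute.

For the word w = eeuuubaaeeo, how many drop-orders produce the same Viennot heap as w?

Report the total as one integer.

30

0(e) covers ∅
1(e) covers 0:e
2(u) covers ∅
3(u) covers 2:u
4(u) covers 3:u
5(b) covers 1:e, 4:u
6(a) covers 5:b
7(a) covers 6:a
8(e) covers 7:a
9(e) covers 8:e
10(o) covers 7:a
floor of heap: 0:e, 2:u
completions by unplaced set U, small U first (add the entries for U minus each lowest piece of U):
  |U|=1: {9}:1  {10}:1
  |U|=2: {8,9}:1  {9,10}:2
  |U|=3: {8,9,10}:3
  |U|=4: {7,8,9,10}:3
  |U|=5: {6,7,8,9,10}:3
  |U|=6: {5,6,7,8,9,10}:3
  |U|=7: {1,5,6,7,8,9,10}:3  {4,5,6,7,8,9,10}:3
  |U|=8: {0,1,5,6,7,8,9,10}:3  {1,4,5,6,7,8,9,10}:6  {3,4,5,6,7,8,9,10}:3
  |U|=9: {0,1,4,5,6,7,8,9,10}:9  {1,3,4,5,6,7,8,9,10}:9  {2,3,4,5,6,7,8,9,10}:3
  start at 0(e): 12
  start at 2(u): 18
sum over floor = 30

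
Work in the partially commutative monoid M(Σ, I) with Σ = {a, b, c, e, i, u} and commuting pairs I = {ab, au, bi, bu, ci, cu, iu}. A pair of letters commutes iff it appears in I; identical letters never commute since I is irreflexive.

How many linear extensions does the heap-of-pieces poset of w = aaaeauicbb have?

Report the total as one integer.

24

piece 0:a — minimal
piece 1:a rests on {0:a}
piece 2:a rests on {1:a}
piece 3:e rests on {2:a}
piece 4:a rests on {3:e}
piece 5:u rests on {3:e}
piece 6:i rests on {4:a}
piece 7:c rests on {4:a}
piece 8:b rests on {7:c}
piece 9:b rests on {8:b}
minimal pieces: {0:a}
ways to finish when only these pieces remain (= sum over removing one remaining piece with nothing left below it):
  1 left: {5}→1  {6}→1  {9}→1
  2 left: {5,6}→2  {5,9}→2  {6,9}→2  {8,9}→1
  3 left: {5,6,9}→6  {5,8,9}→3  {6,8,9}→3  {7,8,9}→1
  4 left: {5,6,8,9}→12  {5,7,8,9}→4  {6,7,8,9}→4
  5 left: {4,6,7,8,9}→4  {5,6,7,8,9}→20
  6 left: {4,5,6,7,8,9}→24
  7 left: {3,4,5,6,7,8,9}→24
  8 left: {2,3,4,5,6,7,8,9}→24
  placing 0:a first → 24 extensions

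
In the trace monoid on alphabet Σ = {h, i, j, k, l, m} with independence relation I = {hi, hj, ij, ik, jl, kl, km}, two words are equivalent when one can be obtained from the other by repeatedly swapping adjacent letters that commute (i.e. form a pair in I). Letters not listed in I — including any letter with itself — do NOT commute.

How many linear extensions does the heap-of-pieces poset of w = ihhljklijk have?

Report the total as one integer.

#0=i has no predecessor
#1=h has no predecessor
#2=h depends on [1:h]
#3=l depends on [0:i, 2:h]
#4=j has no predecessor
#5=k depends on [2:h, 4:j]
#6=l depends on [3:l]
#7=i depends on [6:l]
#8=j depends on [5:k]
#9=k depends on [8:j]
sources: [0:i, 1:h, 4:j]
N(rest) = Σ N(rest − s) over sources s of rest; N(one piece) = 1:
  size 1 → [7]=1  [9]=1
  size 2 → [6,7]=1  [7,9]=2  [8,9]=1
  size 3 → [3,6,7]=1  [5,8,9]=1  [6,7,9]=3  [7,8,9]=3
  size 4 → [0,3,6,7]=1  [3,6,7,9]=4  [4,5,8,9]=1  [5,7,8,9]=4  [6,7,8,9]=6
  size 5 → [0,3,6,7,9]=5  [3,6,7,8,9]=10  [4,5,7,8,9]=5  [5,6,7,8,9]=10
  size 6 → [0,3,6,7,8,9]=15  [3,5,6,7,8,9]=20  [4,5,6,7,8,9]=15
  size 7 → [0,3,5,6,7,8,9]=35  [2,3,5,6,7,8,9]=20  [3,4,5,6,7,8,9]=35
  size 8 → [0,2,3,5,6,7,8,9]=55  [0,3,4,5,6,7,8,9]=70  [1,2,3,5,6,7,8,9]=20  [2,3,4,5,6,7,8,9]=55
  first=0(i) contributes 75
  first=1(h) contributes 180
  first=4(j) contributes 75
|[w]| = 330

330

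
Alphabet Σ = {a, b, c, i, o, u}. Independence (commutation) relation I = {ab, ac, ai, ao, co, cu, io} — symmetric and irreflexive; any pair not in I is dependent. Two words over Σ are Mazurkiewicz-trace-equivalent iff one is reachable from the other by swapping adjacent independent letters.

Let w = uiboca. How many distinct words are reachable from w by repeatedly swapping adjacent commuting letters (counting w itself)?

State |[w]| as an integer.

drop 0:u onto floor
drop 1:i onto {0:u}
drop 2:b onto {1:i}
drop 3:o onto {2:b}
drop 4:c onto {2:b}
drop 5:a onto {0:u}
ground layer = {0:u}
drop-orders for the pieces not yet dropped (sum over which currently-grounded one goes next):
  1 to go: {3} 1  {4} 1  {5} 1
  2 to go: {3,4} 2  {3,5} 2  {4,5} 2
  3 to go: {2,3,4} 2  {3,4,5} 6
  4 to go: {1,2,3,4} 2  {2,3,4,5} 8
  if 0:u drops first: 10 orders

10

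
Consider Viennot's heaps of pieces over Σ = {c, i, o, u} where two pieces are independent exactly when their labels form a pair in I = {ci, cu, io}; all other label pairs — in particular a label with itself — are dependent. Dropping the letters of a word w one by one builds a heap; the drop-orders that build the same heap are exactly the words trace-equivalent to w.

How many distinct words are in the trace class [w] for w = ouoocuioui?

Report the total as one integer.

5

piece 0:o — minimal
piece 1:u rests on {0:o}
piece 2:o rests on {1:u}
piece 3:o rests on {2:o}
piece 4:c rests on {3:o}
piece 5:u rests on {3:o}
piece 6:i rests on {5:u}
piece 7:o rests on {4:c, 5:u}
piece 8:u rests on {6:i, 7:o}
piece 9:i rests on {8:u}
minimal pieces: {0:o}
ways to finish when only these pieces remain (= sum over removing one remaining piece with nothing left below it):
  1 left: {9}→1
  2 left: {8,9}→1
  3 left: {6,8,9}→1  {7,8,9}→1
  4 left: {4,7,8,9}→1  {6,7,8,9}→2
  5 left: {4,6,7,8,9}→3  {5,6,7,8,9}→2
  6 left: {4,5,6,7,8,9}→5
  7 left: {3,4,5,6,7,8,9}→5
  8 left: {2,3,4,5,6,7,8,9}→5
  placing 0:o first → 5 extensions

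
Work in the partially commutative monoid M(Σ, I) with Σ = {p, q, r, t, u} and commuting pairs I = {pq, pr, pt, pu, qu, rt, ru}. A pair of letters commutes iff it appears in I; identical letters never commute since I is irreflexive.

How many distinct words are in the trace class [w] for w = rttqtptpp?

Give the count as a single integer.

0(r) covers ∅
1(t) covers ∅
2(t) covers 1:t
3(q) covers 0:r, 2:t
4(t) covers 3:q
5(p) covers ∅
6(t) covers 4:t
7(p) covers 5:p
8(p) covers 7:p
floor of heap: 0:r, 1:t, 5:p
completions by unplaced set U, small U first (add the entries for U minus each lowest piece of U):
  |U|=1: {6}:1  {8}:1
  |U|=2: {4,6}:1  {6,8}:2  {7,8}:1
  |U|=3: {3,4,6}:1  {4,6,8}:3  {5,7,8}:1  {6,7,8}:3
  |U|=4: {0,3,4,6}:1  {2,3,4,6}:1  {3,4,6,8}:4  {4,6,7,8}:6  {5,6,7,8}:4
  |U|=5: {0,2,3,4,6}:2  {0,3,4,6,8}:5  {1,2,3,4,6}:1  {2,3,4,6,8}:5  {3,4,6,7,8}:10  {4,5,6,7,8}:10
  |U|=6: {0,1,2,3,4,6}:3  {0,2,3,4,6,8}:12  {0,3,4,6,7,8}:15  {1,2,3,4,6,8}:6  {2,3,4,6,7,8}:15  {3,4,5,6,7,8}:20
  |U|=7: {0,1,2,3,4,6,8}:21  {0,2,3,4,6,7,8}:42  {0,3,4,5,6,7,8}:35  {1,2,3,4,6,7,8}:21  {2,3,4,5,6,7,8}:35
  start at 0(r): 56
  start at 1(t): 112
  start at 5(p): 84
sum over floor = 252

252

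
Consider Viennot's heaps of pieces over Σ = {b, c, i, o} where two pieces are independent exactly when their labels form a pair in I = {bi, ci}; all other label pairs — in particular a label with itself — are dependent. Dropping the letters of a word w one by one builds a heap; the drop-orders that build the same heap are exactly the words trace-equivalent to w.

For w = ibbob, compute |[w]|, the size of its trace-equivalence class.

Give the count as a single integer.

drop 0:i onto floor
drop 1:b onto floor
drop 2:b onto {1:b}
drop 3:o onto {0:i, 2:b}
drop 4:b onto {3:o}
ground layer = {0:i, 1:b}
drop-orders for the pieces not yet dropped (sum over which currently-grounded one goes next):
  1 to go: {4} 1
  2 to go: {3,4} 1
  3 to go: {0,3,4} 1  {2,3,4} 1
  if 0:i drops first: 1 orders
  if 1:b drops first: 2 orders
heap linearizations: 3

3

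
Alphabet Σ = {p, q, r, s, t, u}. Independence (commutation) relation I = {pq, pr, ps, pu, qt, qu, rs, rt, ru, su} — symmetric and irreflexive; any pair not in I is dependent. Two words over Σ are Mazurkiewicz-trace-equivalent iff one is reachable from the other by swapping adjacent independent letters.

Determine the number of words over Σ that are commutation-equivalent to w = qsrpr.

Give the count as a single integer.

15

piece 0:q — minimal
piece 1:s rests on {0:q}
piece 2:r rests on {0:q}
piece 3:p — minimal
piece 4:r rests on {2:r}
minimal pieces: {0:q, 3:p}
ways to finish when only these pieces remain (= sum over removing one remaining piece with nothing left below it):
  1 left: {1}→1  {3}→1  {4}→1
  2 left: {1,3}→2  {1,4}→2  {2,4}→1  {3,4}→2
  3 left: {1,2,4}→3  {1,3,4}→6  {2,3,4}→3
  placing 0:q first → 12 extensions
  placing 3:p first → 3 extensions
total linear extensions = 15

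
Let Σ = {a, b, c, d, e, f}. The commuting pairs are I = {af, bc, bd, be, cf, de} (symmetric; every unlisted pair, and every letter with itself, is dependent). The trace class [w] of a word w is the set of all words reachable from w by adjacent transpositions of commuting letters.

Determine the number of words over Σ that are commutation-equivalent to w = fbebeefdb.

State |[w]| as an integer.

20

piece 0:f — minimal
piece 1:b rests on {0:f}
piece 2:e rests on {0:f}
piece 3:b rests on {1:b}
piece 4:e rests on {2:e}
piece 5:e rests on {4:e}
piece 6:f rests on {3:b, 5:e}
piece 7:d rests on {6:f}
piece 8:b rests on {6:f}
minimal pieces: {0:f}
ways to finish when only these pieces remain (= sum over removing one remaining piece with nothing left below it):
  1 left: {7}→1  {8}→1
  2 left: {7,8}→2
  3 left: {6,7,8}→2
  4 left: {3,6,7,8}→2  {5,6,7,8}→2
  5 left: {1,3,6,7,8}→2  {3,5,6,7,8}→4  {4,5,6,7,8}→2
  6 left: {1,3,5,6,7,8}→6  {2,4,5,6,7,8}→2  {3,4,5,6,7,8}→6
  7 left: {1,3,4,5,6,7,8}→12  {2,3,4,5,6,7,8}→8
  placing 0:f first → 20 extensions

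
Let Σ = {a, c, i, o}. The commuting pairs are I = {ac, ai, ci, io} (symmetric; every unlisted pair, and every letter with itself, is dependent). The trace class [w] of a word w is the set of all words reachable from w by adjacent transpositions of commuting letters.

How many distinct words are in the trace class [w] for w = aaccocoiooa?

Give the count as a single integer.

drop 0:a onto floor
drop 1:a onto {0:a}
drop 2:c onto floor
drop 3:c onto {2:c}
drop 4:o onto {1:a, 3:c}
drop 5:c onto {4:o}
drop 6:o onto {5:c}
drop 7:i onto floor
drop 8:o onto {6:o}
drop 9:o onto {8:o}
drop 10:a onto {9:o}
ground layer = {0:a, 2:c, 7:i}
drop-orders for the pieces not yet dropped (sum over which currently-grounded one goes next):
  1 to go: {7} 1  {10} 1
  2 to go: {7,10} 2  {9,10} 1
  3 to go: {7,9,10} 3  {8,9,10} 1
  4 to go: {6,8,9,10} 1  {7,8,9,10} 4
  5 to go: {5,6,8,9,10} 1  {6,7,8,9,10} 5
  6 to go: {4,5,6,8,9,10} 1  {5,6,7,8,9,10} 6
  7 to go: {1,4,5,6,8,9,10} 1  {3,4,5,6,8,9,10} 1  {4,5,6,7,8,9,10} 7
  8 to go: {0,1,4,5,6,8,9,10} 1  {1,3,4,5,6,8,9,10} 2  {1,4,5,6,7,8,9,10} 8  {2,3,4,5,6,8,9,10} 1  {3,4,5,6,7,8,9,10} 8
  9 to go: {0,1,3,4,5,6,8,9,10} 3  {0,1,4,5,6,7,8,9,10} 9  {1,2,3,4,5,6,8,9,10} 3  {1,3,4,5,6,7,8,9,10} 18  {2,3,4,5,6,7,8,9,10} 9
  if 0:a drops first: 30 orders
  if 2:c drops first: 30 orders
  if 7:i drops first: 6 orders
heap linearizations: 66

66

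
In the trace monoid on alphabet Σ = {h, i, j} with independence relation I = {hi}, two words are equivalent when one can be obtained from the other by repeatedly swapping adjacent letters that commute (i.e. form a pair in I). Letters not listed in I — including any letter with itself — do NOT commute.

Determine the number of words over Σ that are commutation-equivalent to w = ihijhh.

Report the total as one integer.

3

0(i) covers ∅
1(h) covers ∅
2(i) covers 0:i
3(j) covers 1:h, 2:i
4(h) covers 3:j
5(h) covers 4:h
floor of heap: 0:i, 1:h
completions by unplaced set U, small U first (add the entries for U minus each lowest piece of U):
  |U|=1: {5}:1
  |U|=2: {4,5}:1
  |U|=3: {3,4,5}:1
  |U|=4: {1,3,4,5}:1  {2,3,4,5}:1
  start at 0(i): 2
  start at 1(h): 1
sum over floor = 3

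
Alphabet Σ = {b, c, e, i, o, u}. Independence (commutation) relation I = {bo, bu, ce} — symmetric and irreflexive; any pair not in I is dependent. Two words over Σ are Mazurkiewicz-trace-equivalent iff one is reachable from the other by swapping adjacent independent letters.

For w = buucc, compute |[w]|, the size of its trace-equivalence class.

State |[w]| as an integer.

0(b) covers ∅
1(u) covers ∅
2(u) covers 1:u
3(c) covers 0:b, 2:u
4(c) covers 3:c
floor of heap: 0:b, 1:u
completions by unplaced set U, small U first (add the entries for U minus each lowest piece of U):
  |U|=1: {4}:1
  |U|=2: {3,4}:1
  |U|=3: {0,3,4}:1  {2,3,4}:1
  start at 0(b): 1
  start at 1(u): 2
sum over floor = 3

3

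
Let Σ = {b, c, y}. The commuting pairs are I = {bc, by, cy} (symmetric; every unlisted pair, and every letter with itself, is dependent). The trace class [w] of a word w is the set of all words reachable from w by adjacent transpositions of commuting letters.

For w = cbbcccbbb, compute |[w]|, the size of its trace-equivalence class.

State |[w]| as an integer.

126

#0=c has no predecessor
#1=b has no predecessor
#2=b depends on [1:b]
#3=c depends on [0:c]
#4=c depends on [3:c]
#5=c depends on [4:c]
#6=b depends on [2:b]
#7=b depends on [6:b]
#8=b depends on [7:b]
sources: [0:c, 1:b]
N(rest) = Σ N(rest − s) over sources s of rest; N(one piece) = 1:
  size 1 → [5]=1  [8]=1
  size 2 → [4,5]=1  [5,8]=2  [7,8]=1
  size 3 → [3,4,5]=1  [4,5,8]=3  [5,7,8]=3  [6,7,8]=1
  size 4 → [0,3,4,5]=1  [2,6,7,8]=1  [3,4,5,8]=4  [4,5,7,8]=6  [5,6,7,8]=4
  size 5 → [0,3,4,5,8]=5  [1,2,6,7,8]=1  [2,5,6,7,8]=5  [3,4,5,7,8]=10  [4,5,6,7,8]=10
  size 6 → [0,3,4,5,7,8]=15  [1,2,5,6,7,8]=6  [2,4,5,6,7,8]=15  [3,4,5,6,7,8]=20
  size 7 → [0,3,4,5,6,7,8]=35  [1,2,4,5,6,7,8]=21  [2,3,4,5,6,7,8]=35
  first=0(c) contributes 56
  first=1(b) contributes 70
|[w]| = 126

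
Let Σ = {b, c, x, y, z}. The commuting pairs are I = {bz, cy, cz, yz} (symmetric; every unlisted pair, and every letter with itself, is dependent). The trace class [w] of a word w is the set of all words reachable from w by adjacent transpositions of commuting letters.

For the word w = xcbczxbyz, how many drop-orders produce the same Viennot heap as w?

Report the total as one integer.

12

#0=x has no predecessor
#1=c depends on [0:x]
#2=b depends on [1:c]
#3=c depends on [2:b]
#4=z depends on [0:x]
#5=x depends on [3:c, 4:z]
#6=b depends on [5:x]
#7=y depends on [6:b]
#8=z depends on [5:x]
sources: [0:x]
N(rest) = Σ N(rest − s) over sources s of rest; N(one piece) = 1:
  size 1 → [7]=1  [8]=1
  size 2 → [6,7]=1  [7,8]=2
  size 3 → [6,7,8]=3
  size 4 → [5,6,7,8]=3
  size 5 → [3,5,6,7,8]=3  [4,5,6,7,8]=3
  size 6 → [2,3,5,6,7,8]=3  [3,4,5,6,7,8]=6
  size 7 → [1,2,3,5,6,7,8]=3  [2,3,4,5,6,7,8]=9
  first=0(x) contributes 12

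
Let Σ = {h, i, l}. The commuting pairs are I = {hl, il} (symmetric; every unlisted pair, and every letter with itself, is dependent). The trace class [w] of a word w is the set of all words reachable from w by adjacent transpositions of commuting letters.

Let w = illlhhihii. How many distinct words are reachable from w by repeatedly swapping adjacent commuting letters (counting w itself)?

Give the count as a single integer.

120

drop 0:i onto floor
drop 1:l onto floor
drop 2:l onto {1:l}
drop 3:l onto {2:l}
drop 4:h onto {0:i}
drop 5:h onto {4:h}
drop 6:i onto {5:h}
drop 7:h onto {6:i}
drop 8:i onto {7:h}
drop 9:i onto {8:i}
ground layer = {0:i, 1:l}
drop-orders for the pieces not yet dropped (sum over which currently-grounded one goes next):
  1 to go: {3} 1  {9} 1
  2 to go: {2,3} 1  {3,9} 2  {8,9} 1
  3 to go: {1,2,3} 1  {2,3,9} 3  {3,8,9} 3  {7,8,9} 1
  4 to go: {1,2,3,9} 4  {2,3,8,9} 6  {3,7,8,9} 4  {6,7,8,9} 1
  5 to go: {1,2,3,8,9} 10  {2,3,7,8,9} 10  {3,6,7,8,9} 5  {5,6,7,8,9} 1
  6 to go: {1,2,3,7,8,9} 20  {2,3,6,7,8,9} 15  {3,5,6,7,8,9} 6  {4,5,6,7,8,9} 1
  7 to go: {0,4,5,6,7,8,9} 1  {1,2,3,6,7,8,9} 35  {2,3,5,6,7,8,9} 21  {3,4,5,6,7,8,9} 7
  8 to go: {0,3,4,5,6,7,8,9} 8  {1,2,3,5,6,7,8,9} 56  {2,3,4,5,6,7,8,9} 28
  if 0:i drops first: 84 orders
  if 1:l drops first: 36 orders
heap linearizations: 120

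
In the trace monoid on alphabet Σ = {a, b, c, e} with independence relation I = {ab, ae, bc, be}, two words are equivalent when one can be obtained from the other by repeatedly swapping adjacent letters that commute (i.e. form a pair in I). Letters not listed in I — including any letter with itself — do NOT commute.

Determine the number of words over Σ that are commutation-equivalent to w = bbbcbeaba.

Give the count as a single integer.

0(b) covers ∅
1(b) covers 0:b
2(b) covers 1:b
3(c) covers ∅
4(b) covers 2:b
5(e) covers 3:c
6(a) covers 3:c
7(b) covers 4:b
8(a) covers 6:a
floor of heap: 0:b, 3:c
completions by unplaced set U, small U first (add the entries for U minus each lowest piece of U):
  |U|=1: {5}:1  {7}:1  {8}:1
  |U|=2: {4,7}:1  {5,7}:2  {5,8}:2  {6,8}:1  {7,8}:2
  |U|=3: {2,4,7}:1  {4,5,7}:3  {4,7,8}:3  {5,6,8}:3  {5,7,8}:6  {6,7,8}:3
  |U|=4: {1,2,4,7}:1  {2,4,5,7}:4  {2,4,7,8}:4  {3,5,6,8}:3  {4,5,7,8}:12  {4,6,7,8}:6  {5,6,7,8}:12
  |U|=5: {0,1,2,4,7}:1  {1,2,4,5,7}:5  {1,2,4,7,8}:5  {2,4,5,7,8}:20  {2,4,6,7,8}:10  {3,5,6,7,8}:15  {4,5,6,7,8}:30
  |U|=6: {0,1,2,4,5,7}:6  {0,1,2,4,7,8}:6  {1,2,4,5,7,8}:30  {1,2,4,6,7,8}:15  {2,4,5,6,7,8}:60  {3,4,5,6,7,8}:45
  |U|=7: {0,1,2,4,5,7,8}:42  {0,1,2,4,6,7,8}:21  {1,2,4,5,6,7,8}:105  {2,3,4,5,6,7,8}:105
  start at 0(b): 210
  start at 3(c): 168
sum over floor = 378

378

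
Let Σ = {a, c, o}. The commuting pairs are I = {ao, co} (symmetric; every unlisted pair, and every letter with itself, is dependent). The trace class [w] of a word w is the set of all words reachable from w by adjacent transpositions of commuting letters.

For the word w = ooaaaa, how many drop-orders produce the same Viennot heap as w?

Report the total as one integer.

15

piece 0:o — minimal
piece 1:o rests on {0:o}
piece 2:a — minimal
piece 3:a rests on {2:a}
piece 4:a rests on {3:a}
piece 5:a rests on {4:a}
minimal pieces: {0:o, 2:a}
ways to finish when only these pieces remain (= sum over removing one remaining piece with nothing left below it):
  1 left: {1}→1  {5}→1
  2 left: {0,1}→1  {1,5}→2  {4,5}→1
  3 left: {0,1,5}→3  {1,4,5}→3  {3,4,5}→1
  4 left: {0,1,4,5}→6  {1,3,4,5}→4  {2,3,4,5}→1
  placing 0:o first → 5 extensions
  placing 2:a first → 10 extensions
total linear extensions = 15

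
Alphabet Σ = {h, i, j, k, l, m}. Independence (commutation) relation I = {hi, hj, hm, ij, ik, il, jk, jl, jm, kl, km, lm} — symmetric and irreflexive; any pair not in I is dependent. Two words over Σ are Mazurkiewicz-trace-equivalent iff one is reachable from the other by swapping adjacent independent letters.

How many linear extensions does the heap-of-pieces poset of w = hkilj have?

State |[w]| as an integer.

40

#0=h has no predecessor
#1=k depends on [0:h]
#2=i has no predecessor
#3=l depends on [0:h]
#4=j has no predecessor
sources: [0:h, 2:i, 4:j]
N(rest) = Σ N(rest − s) over sources s of rest; N(one piece) = 1:
  size 1 → [1]=1  [2]=1  [3]=1  [4]=1
  size 2 → [1,2]=2  [1,3]=2  [1,4]=2  [2,3]=2  [2,4]=2  [3,4]=2
  size 3 → [0,1,3]=2  [1,2,3]=6  [1,2,4]=6  [1,3,4]=6  [2,3,4]=6
  first=0(h) contributes 24
  first=2(i) contributes 8
  first=4(j) contributes 8
|[w]| = 40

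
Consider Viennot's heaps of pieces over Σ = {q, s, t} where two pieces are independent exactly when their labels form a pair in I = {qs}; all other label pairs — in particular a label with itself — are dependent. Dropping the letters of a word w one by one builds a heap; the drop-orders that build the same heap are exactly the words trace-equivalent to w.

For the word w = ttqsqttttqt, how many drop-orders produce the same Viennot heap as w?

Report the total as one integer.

3

piece 0:t — minimal
piece 1:t rests on {0:t}
piece 2:q rests on {1:t}
piece 3:s rests on {1:t}
piece 4:q rests on {2:q}
piece 5:t rests on {3:s, 4:q}
piece 6:t rests on {5:t}
piece 7:t rests on {6:t}
piece 8:t rests on {7:t}
piece 9:q rests on {8:t}
piece 10:t rests on {9:q}
minimal pieces: {0:t}
ways to finish when only these pieces remain (= sum over removing one remaining piece with nothing left below it):
  1 left: {10}→1
  2 left: {9,10}→1
  3 left: {8,9,10}→1
  4 left: {7,8,9,10}→1
  5 left: {6,7,8,9,10}→1
  6 left: {5,6,7,8,9,10}→1
  7 left: {3,5,6,7,8,9,10}→1  {4,5,6,7,8,9,10}→1
  8 left: {2,4,5,6,7,8,9,10}→1  {3,4,5,6,7,8,9,10}→2
  9 left: {2,3,4,5,6,7,8,9,10}→3
  placing 0:t first → 3 extensions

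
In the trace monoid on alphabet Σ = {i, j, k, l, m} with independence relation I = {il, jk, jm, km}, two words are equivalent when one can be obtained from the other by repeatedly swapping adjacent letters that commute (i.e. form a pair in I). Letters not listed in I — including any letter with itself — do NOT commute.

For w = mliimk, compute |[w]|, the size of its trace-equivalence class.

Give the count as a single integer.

drop 0:m onto floor
drop 1:l onto {0:m}
drop 2:i onto {0:m}
drop 3:i onto {2:i}
drop 4:m onto {1:l, 3:i}
drop 5:k onto {1:l, 3:i}
ground layer = {0:m}
drop-orders for the pieces not yet dropped (sum over which currently-grounded one goes next):
  1 to go: {4} 1  {5} 1
  2 to go: {4,5} 2
  3 to go: {1,4,5} 2  {3,4,5} 2
  4 to go: {1,3,4,5} 4  {2,3,4,5} 2
  if 0:m drops first: 6 orders

6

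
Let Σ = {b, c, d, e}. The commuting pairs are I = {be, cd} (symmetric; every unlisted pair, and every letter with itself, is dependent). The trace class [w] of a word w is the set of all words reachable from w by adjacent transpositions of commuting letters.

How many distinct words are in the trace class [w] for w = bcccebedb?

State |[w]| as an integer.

3

#0=b has no predecessor
#1=c depends on [0:b]
#2=c depends on [1:c]
#3=c depends on [2:c]
#4=e depends on [3:c]
#5=b depends on [3:c]
#6=e depends on [4:e]
#7=d depends on [5:b, 6:e]
#8=b depends on [7:d]
sources: [0:b]
N(rest) = Σ N(rest − s) over sources s of rest; N(one piece) = 1:
  size 1 → [8]=1
  size 2 → [7,8]=1
  size 3 → [5,7,8]=1  [6,7,8]=1
  size 4 → [4,6,7,8]=1  [5,6,7,8]=2
  size 5 → [4,5,6,7,8]=3
  size 6 → [3,4,5,6,7,8]=3
  size 7 → [2,3,4,5,6,7,8]=3
  first=0(b) contributes 3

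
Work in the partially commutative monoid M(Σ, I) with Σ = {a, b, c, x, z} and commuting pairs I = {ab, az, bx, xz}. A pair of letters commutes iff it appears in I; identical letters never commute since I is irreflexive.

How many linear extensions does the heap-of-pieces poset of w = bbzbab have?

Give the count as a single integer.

#0=b has no predecessor
#1=b depends on [0:b]
#2=z depends on [1:b]
#3=b depends on [2:z]
#4=a has no predecessor
#5=b depends on [3:b]
sources: [0:b, 4:a]
N(rest) = Σ N(rest − s) over sources s of rest; N(one piece) = 1:
  size 1 → [4]=1  [5]=1
  size 2 → [3,5]=1  [4,5]=2
  size 3 → [2,3,5]=1  [3,4,5]=3
  size 4 → [1,2,3,5]=1  [2,3,4,5]=4
  first=0(b) contributes 5
  first=4(a) contributes 1
|[w]| = 6

6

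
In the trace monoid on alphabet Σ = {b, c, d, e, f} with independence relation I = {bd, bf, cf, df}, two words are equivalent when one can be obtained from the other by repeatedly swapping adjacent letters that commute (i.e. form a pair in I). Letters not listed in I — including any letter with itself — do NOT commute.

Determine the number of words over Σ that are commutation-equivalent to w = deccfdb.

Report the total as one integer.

10

piece 0:d — minimal
piece 1:e rests on {0:d}
piece 2:c rests on {1:e}
piece 3:c rests on {2:c}
piece 4:f rests on {1:e}
piece 5:d rests on {3:c}
piece 6:b rests on {3:c}
minimal pieces: {0:d}
ways to finish when only these pieces remain (= sum over removing one remaining piece with nothing left below it):
  1 left: {4}→1  {5}→1  {6}→1
  2 left: {4,5}→2  {4,6}→2  {5,6}→2
  3 left: {3,5,6}→2  {4,5,6}→6
  4 left: {2,3,5,6}→2  {3,4,5,6}→8
  5 left: {2,3,4,5,6}→10
  placing 0:d first → 10 extensions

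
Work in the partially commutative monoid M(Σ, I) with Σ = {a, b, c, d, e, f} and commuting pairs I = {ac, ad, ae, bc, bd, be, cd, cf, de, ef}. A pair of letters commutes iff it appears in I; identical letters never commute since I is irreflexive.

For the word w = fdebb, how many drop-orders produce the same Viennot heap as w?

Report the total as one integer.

15

0(f) covers ∅
1(d) covers 0:f
2(e) covers ∅
3(b) covers 0:f
4(b) covers 3:b
floor of heap: 0:f, 2:e
completions by unplaced set U, small U first (add the entries for U minus each lowest piece of U):
  |U|=1: {1}:1  {2}:1  {4}:1
  |U|=2: {1,2}:2  {1,4}:2  {2,4}:2  {3,4}:1
  |U|=3: {1,2,4}:6  {1,3,4}:3  {2,3,4}:3
  start at 0(f): 12
  start at 2(e): 3
sum over floor = 15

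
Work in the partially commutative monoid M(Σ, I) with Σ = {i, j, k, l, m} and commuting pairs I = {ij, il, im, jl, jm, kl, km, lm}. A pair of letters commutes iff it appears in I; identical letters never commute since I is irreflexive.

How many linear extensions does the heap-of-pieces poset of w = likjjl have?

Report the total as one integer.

15

piece 0:l — minimal
piece 1:i — minimal
piece 2:k rests on {1:i}
piece 3:j rests on {2:k}
piece 4:j rests on {3:j}
piece 5:l rests on {0:l}
minimal pieces: {0:l, 1:i}
ways to finish when only these pieces remain (= sum over removing one remaining piece with nothing left below it):
  1 left: {4}→1  {5}→1
  2 left: {0,5}→1  {3,4}→1  {4,5}→2
  3 left: {0,4,5}→3  {2,3,4}→1  {3,4,5}→3
  4 left: {0,3,4,5}→6  {1,2,3,4}→1  {2,3,4,5}→4
  placing 0:l first → 5 extensions
  placing 1:i first → 10 extensions
total linear extensions = 15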